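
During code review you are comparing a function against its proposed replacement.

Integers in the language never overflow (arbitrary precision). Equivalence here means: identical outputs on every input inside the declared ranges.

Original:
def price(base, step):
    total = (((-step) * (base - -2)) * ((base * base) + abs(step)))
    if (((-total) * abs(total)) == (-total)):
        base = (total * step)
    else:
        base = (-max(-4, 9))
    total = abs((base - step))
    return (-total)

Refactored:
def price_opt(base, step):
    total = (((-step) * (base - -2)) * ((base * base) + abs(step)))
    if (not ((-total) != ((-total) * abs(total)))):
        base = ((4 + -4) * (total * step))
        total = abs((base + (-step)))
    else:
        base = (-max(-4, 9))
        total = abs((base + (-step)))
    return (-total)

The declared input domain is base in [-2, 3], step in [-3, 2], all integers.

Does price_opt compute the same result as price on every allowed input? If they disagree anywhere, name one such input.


Equivalent. There is a behavioral-looking edit here, yet the outcome never shifts on this domain.
An exhaustive pass over the 36 declared inputs shows identical outputs.
As a probe, take base=-2, step=-3: price runs total=0, then (((-total) * abs(total)) == (-total)) is true, then base=0, then total=3, then returns -3; price_opt runs total=0, then (not ((-total) != ((-total) * abs(total)))) is true, then base=0, then total=3, then returns -3; both end at -3.
verdict: equivalent


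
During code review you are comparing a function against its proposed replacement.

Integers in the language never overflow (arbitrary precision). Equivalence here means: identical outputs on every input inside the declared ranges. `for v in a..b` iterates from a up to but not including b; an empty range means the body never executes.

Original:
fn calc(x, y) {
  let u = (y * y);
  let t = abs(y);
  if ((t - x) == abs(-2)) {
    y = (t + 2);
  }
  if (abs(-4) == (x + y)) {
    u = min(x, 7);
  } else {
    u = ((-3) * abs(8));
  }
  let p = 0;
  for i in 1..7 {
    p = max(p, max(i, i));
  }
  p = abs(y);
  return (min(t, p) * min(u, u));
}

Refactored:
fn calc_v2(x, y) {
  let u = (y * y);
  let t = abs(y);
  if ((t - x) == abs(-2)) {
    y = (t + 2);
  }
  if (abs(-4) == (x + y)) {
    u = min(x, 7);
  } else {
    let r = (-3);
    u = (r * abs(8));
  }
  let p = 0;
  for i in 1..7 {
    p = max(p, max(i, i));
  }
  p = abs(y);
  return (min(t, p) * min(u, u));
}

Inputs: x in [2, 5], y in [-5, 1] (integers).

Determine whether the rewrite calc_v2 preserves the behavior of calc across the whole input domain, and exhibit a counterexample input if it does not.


Comparing the listings, the differences include: local variable names differ; statement counts differ.
Spot check at x=3, y=-4 — calc: u becomes 16; next t becomes 4; next ((t - x) == abs(-2)) evaluates to false; next (abs(-4) == (x + y)) evaluates to false; next u becomes -24; next p becomes 0; next at i=1:; next p becomes 1; next at i=2:; next p becomes 2; next at i=3:; next p becomes 3; next at i=4:; next p becomes 4; next at i=5:; next p becomes 5; next at i=6:; next p becomes 6; next p becomes 4; next final value -96. calc_v2: u becomes 16; next t becomes 4; next ((t - x) == abs(-2)) evaluates to false; next (abs(-4) == (x + y)) evaluates to false; next r becomes -3; next u becomes -24; next p becomes 0; next at i=1:; next p becomes 1; next at i=2:; next p becomes 2; next at i=3:; next p becomes 3; next at i=4:; next p becomes 4; next at i=5:; next p becomes 5; next at i=6:; next p becomes 6; next p becomes 4; next final value -96. Both give -96.
Sweeping the whole domain (28 inputs) finds no disagreement.
verdict: equivalent


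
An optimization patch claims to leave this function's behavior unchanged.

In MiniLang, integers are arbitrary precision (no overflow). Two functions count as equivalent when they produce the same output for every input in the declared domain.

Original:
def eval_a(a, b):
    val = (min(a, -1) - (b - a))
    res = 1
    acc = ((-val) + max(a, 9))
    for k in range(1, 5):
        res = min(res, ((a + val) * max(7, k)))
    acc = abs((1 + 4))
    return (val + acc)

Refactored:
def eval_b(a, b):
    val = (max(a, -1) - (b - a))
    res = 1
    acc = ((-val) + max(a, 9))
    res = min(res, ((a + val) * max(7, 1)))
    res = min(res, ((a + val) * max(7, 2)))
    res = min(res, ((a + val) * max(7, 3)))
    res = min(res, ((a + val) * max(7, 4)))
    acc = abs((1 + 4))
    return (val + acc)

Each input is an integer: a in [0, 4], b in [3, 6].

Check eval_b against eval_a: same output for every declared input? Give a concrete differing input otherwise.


On input a=0, b=3, eval_a returns 1 while eval_b returns 2.
verdict: not equivalent; witness: a=0, b=3


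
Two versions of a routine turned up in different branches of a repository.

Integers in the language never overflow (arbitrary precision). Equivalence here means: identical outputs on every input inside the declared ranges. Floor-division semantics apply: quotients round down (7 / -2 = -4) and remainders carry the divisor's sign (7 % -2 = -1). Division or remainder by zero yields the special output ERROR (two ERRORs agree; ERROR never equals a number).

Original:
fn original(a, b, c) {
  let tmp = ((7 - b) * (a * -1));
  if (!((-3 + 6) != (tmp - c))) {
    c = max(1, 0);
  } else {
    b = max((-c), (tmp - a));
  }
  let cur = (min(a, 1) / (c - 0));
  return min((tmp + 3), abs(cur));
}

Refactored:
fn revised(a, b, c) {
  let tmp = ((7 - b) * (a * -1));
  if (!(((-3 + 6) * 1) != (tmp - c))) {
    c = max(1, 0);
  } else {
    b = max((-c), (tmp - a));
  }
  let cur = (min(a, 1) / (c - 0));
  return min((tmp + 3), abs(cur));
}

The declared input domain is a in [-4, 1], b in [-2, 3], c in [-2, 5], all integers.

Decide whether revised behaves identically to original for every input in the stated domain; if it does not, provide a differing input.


The two are interchangeable: constant usage differs, arithmetic usage differs, and every declared input agrees.
As a probe, take a=-2, b=0, c=3: original runs tmp=14, then (!((-3 + 6) != (tmp - c))) is false, then b=16, then cur=-1, then returns 1; revised runs tmp=14, then (!(((-3 + 6) * 1) != (tmp - c))) is false, then b=16, then cur=-1, then returns 1; both end at 1.
An exhaustive pass over the 288 declared inputs shows identical outputs.
verdict: equivalent


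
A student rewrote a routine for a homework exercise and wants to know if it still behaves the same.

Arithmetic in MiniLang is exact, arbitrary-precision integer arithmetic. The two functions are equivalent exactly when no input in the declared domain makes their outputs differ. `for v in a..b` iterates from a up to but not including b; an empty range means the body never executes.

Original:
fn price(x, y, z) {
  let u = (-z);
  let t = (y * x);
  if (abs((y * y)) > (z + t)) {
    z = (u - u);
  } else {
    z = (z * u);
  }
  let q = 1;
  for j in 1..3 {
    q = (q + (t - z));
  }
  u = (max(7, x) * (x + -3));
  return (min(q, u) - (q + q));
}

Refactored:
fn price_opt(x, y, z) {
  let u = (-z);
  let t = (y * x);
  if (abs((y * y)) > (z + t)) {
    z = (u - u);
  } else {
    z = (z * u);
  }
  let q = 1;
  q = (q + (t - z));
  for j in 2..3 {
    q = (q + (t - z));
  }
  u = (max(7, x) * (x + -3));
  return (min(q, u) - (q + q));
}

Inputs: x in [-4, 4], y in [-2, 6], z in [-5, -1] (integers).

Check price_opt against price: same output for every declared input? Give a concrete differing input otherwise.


The two are interchangeable: loop structure differs; also statement counts differ; also arithmetic usage differs, and every declared input agrees.
As a probe, take x=3, y=5, z=-1: price runs u becomes 1; next t becomes 15; next (abs((y * y)) > (z + t)) evaluates to true; next z becomes 0; next q becomes 1; next at j=1:; next q becomes 16; next at j=2:; next q becomes 31; next u becomes 0; next final value -62; price_opt runs u becomes 1; next t becomes 15; next (abs((y * y)) > (z + t)) evaluates to true; next z becomes 0; next q becomes 1; next q becomes 16; next at j=2:; next q becomes 31; next u becomes 0; next final value -62; both end at -62.
Across all 405 domain points the two functions coincide.
verdict: equivalent


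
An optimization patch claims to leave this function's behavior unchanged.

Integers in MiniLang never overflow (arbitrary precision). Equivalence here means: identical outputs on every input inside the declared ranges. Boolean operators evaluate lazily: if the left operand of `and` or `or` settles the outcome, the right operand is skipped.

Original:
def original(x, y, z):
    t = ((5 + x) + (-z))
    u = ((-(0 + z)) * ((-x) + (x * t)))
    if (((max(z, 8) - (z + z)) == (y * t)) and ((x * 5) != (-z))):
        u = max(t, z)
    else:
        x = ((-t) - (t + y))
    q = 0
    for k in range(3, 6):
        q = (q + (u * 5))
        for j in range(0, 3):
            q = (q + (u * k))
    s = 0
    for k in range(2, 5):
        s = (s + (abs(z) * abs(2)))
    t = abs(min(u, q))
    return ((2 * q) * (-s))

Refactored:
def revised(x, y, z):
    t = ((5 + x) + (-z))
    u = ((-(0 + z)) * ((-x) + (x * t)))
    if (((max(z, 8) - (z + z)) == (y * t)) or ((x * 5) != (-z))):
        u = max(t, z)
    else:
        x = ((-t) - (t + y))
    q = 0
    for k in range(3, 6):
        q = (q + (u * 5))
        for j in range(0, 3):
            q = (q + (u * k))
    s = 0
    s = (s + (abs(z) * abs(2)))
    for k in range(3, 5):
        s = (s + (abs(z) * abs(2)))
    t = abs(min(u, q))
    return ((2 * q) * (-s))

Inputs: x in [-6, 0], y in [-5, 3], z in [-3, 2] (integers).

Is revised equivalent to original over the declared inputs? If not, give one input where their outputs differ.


On input x=-6, y=-5, z=-3, original returns 33048 while revised returns -3672.
verdict: not equivalent; witness: x=-6, y=-5, z=-3


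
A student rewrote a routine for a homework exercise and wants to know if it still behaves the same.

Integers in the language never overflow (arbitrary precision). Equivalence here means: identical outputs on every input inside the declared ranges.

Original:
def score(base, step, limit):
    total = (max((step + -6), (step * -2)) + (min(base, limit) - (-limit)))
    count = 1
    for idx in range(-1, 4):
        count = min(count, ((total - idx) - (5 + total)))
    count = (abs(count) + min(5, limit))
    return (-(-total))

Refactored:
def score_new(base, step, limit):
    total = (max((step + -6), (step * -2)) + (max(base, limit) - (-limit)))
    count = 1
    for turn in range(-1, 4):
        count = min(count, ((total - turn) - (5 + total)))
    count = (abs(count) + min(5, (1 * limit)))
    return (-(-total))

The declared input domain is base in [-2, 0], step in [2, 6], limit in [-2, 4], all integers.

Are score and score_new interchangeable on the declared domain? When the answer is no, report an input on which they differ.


Evaluate both at base=-2, step=2, limit=-1.
score: total := -7 | count := 1 | iter idx=-1: | count := -4 | iter idx=0: | count := -5 | iter idx=1: | count := -6 | iter idx=2: | count := -7 | iter idx=3: | count := -8 | count := 7 | result -7
score_new: total := -6 | count := 1 | iter turn=-1: | count := -4 | iter turn=0: | count := -5 | iter turn=1: | count := -6 | iter turn=2: | count := -7 | iter turn=3: | count := -8 | count := 7 | result -6
-7 != -6, so the rewrite changes behavior.
verdict: not equivalent; witness: base=-2, step=2, limit=-1


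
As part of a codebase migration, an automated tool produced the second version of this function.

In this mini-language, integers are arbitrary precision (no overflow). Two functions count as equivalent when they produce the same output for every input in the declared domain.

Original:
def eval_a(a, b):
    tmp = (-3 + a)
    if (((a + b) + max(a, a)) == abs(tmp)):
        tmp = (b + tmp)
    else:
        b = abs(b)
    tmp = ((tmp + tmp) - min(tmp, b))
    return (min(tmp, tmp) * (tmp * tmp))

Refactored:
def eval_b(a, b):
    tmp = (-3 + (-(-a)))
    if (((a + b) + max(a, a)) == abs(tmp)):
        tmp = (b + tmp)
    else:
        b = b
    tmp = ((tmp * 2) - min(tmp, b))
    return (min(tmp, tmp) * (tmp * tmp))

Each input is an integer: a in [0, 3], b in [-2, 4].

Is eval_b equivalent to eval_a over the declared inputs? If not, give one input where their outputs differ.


Take a=2, b=-2.
eval_a: tmp=-1, then (((a + b) + max(a, a)) == abs(tmp)) is false, then b=2, then tmp=-1, then returns -1
eval_b: tmp=-1, then (((a + b) + max(a, a)) == abs(tmp)) is false, then b=-2, then tmp=0, then returns 0
-1 != 0, so the rewrite changes behavior.
verdict: not equivalent; witness: a=2, b=-2


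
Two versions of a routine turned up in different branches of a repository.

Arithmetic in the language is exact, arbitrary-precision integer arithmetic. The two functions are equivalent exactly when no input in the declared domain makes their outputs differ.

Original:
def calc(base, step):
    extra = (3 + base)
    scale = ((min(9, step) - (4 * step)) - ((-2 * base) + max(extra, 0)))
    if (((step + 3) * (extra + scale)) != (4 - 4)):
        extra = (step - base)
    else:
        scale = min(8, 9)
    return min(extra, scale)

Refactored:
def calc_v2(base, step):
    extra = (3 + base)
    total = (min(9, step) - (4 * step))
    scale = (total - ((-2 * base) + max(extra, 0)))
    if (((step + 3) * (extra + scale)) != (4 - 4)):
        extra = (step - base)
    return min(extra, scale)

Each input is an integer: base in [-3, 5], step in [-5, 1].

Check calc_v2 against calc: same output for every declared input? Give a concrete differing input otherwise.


Evaluate both at base=0, step=0.
calc: extra := 3 | scale := -3 | (((step + 3) * (extra + scale)) != (4 - 4)): false | scale := 8 | result 3
calc_v2: extra := 3 | total := 0 | scale := -3 | (((step + 3) * (extra + scale)) != (4 - 4)): false | result -3
3 != -3, so the rewrite changes behavior.
verdict: not equivalent; witness: base=0, step=0


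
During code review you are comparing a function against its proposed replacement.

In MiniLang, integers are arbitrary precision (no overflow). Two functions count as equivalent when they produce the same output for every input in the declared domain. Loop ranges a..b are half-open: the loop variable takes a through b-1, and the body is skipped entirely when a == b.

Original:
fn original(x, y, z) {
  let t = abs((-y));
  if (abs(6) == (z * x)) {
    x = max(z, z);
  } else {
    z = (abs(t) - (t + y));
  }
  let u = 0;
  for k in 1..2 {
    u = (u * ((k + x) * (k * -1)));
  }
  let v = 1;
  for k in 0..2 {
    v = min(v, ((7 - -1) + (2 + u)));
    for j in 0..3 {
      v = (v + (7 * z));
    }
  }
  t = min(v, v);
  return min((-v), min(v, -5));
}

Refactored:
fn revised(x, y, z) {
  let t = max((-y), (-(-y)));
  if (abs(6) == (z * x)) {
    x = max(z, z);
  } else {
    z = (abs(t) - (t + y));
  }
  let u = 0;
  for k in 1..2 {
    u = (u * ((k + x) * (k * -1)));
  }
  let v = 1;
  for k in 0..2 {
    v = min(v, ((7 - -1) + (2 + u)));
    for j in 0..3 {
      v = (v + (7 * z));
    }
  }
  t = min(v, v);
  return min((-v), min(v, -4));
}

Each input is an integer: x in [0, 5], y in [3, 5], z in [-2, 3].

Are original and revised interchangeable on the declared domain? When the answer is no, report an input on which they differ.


The edit looks behavioral (`-5` became `-4`), but over these ranges it never changes the outcome.
One worked example (x=3, y=3, z=1) — original: t := 3 | (abs(6) == (z * x)): false | z := -3 | u := 0 | iter k=1: | u := 0 | v := 1 | iter k=0: | v := 1 | iter j=0: | v := -20 | iter j=1: | v := -41 | iter j=2: | v := -62 | iter k=1: | v := -62 | iter j=0: | v := -83 | iter j=1: | v := -104 | iter j=2: | v := -125 | t := -125 | result -125; revised: t := 3 | (abs(6) == (z * x)): false | z := -3 | u := 0 | iter k=1: | u := 0 | v := 1 | iter k=0: | v := 1 | iter j=0: | v := -20 | iter j=1: | v := -41 | iter j=2: | v := -62 | iter k=1: | v := -62 | iter j=0: | v := -83 | iter j=1: | v := -104 | iter j=2: | v := -125 | t := -125 | result -125; agreement on -125.
An exhaustive pass over the 108 declared inputs shows identical outputs.
verdict: equivalent


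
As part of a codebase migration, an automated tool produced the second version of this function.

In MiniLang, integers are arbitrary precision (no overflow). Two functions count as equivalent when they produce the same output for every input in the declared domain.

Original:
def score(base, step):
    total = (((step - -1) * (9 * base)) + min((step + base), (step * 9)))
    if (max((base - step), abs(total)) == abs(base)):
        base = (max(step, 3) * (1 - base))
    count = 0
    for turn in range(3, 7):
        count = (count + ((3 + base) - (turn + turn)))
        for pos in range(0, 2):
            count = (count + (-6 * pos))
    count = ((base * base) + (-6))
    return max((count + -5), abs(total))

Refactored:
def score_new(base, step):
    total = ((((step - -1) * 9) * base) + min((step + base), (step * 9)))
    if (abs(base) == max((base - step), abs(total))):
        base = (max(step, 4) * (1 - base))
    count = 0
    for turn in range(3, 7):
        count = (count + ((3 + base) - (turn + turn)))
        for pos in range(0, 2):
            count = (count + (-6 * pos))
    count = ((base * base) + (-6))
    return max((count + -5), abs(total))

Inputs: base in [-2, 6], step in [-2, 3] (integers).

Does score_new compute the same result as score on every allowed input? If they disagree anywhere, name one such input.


These are not equivalent — on base=0, step=0 the outputs split (0 vs 5).
score: total becomes 0; next (max((base - step), abs(total)) == abs(base)) evaluates to true; next base becomes 3; next count becomes 0; next at turn=3:; next count becomes 0; next at pos=0:; next count becomes 0; next at pos=1:; next count becomes -6; next at turn=4:; next count becomes -8; next at pos=0:; next count becomes -8; next at pos=1:; next count becomes -14; next at turn=5:; next count becomes -18; next at pos=0:; next count becomes -18; next at pos=1:; next count becomes -24; next at turn=6:; next count becomes -30; next at pos=0:; next count becomes -30; next at pos=1:; next count becomes -36; next count becomes 3; next final value 0
score_new: total becomes 0; next (abs(base) == max((base - step), abs(total))) evaluates to true; next base becomes 4; next count becomes 0; next at turn=3:; next count becomes 1; next at pos=0:; next count becomes 1; next at pos=1:; next count becomes -5; next at turn=4:; next count becomes -6; next at pos=0:; next count becomes -6; next at pos=1:; next count becomes -12; next at turn=5:; next count becomes -15; next at pos=0:; next count becomes -15; next at pos=1:; next count becomes -21; next at turn=6:; next count becomes -26; next at pos=0:; next count becomes -26; next at pos=1:; next count becomes -32; next count becomes 10; next final value 5
verdict: not equivalent; witness: base=0, step=0


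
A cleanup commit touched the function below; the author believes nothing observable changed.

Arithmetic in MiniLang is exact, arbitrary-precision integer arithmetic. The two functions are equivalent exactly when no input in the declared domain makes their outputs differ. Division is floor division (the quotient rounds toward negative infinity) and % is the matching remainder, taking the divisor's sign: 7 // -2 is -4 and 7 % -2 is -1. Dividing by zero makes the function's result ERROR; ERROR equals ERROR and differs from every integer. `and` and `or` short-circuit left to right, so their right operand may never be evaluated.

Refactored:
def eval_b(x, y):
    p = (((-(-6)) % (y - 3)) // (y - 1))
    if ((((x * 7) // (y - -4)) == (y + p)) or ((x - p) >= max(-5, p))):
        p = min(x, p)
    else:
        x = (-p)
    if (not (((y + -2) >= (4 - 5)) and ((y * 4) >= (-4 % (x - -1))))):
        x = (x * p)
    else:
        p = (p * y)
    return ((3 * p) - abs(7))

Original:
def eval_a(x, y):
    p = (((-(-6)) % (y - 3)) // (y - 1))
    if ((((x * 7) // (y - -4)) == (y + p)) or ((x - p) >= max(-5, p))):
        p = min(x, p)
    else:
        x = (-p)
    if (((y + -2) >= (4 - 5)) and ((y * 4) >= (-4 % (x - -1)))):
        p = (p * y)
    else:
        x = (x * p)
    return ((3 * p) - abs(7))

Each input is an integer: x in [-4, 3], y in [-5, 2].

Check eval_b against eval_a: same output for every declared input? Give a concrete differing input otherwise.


Comparing the listings, the differences include: boolean connective usage differs.
One worked example (x=-2, y=-3) — eval_a: p becomes 0; next ((((x * 7) // (y - -4)) == (y + p)) or ((x - p) >= max(-5, p))) evaluates to false; next x becomes 0; next (((y + -2) >= (4 - 5)) and ((y * 4) >= (-4 % (x - -1)))) evaluates to false; next x becomes 0; next final value -7; eval_b: p becomes 0; next ((((x * 7) // (y - -4)) == (y + p)) or ((x - p) >= max(-5, p))) evaluates to false; next x becomes 0; next (not (((y + -2) >= (4 - 5)) and ((y * 4) >= (-4 % (x - -1))))) evaluates to true; next x becomes 0; next final value -7; agreement on -7.
Across all 64 domain points the two functions coincide.
verdict: equivalent


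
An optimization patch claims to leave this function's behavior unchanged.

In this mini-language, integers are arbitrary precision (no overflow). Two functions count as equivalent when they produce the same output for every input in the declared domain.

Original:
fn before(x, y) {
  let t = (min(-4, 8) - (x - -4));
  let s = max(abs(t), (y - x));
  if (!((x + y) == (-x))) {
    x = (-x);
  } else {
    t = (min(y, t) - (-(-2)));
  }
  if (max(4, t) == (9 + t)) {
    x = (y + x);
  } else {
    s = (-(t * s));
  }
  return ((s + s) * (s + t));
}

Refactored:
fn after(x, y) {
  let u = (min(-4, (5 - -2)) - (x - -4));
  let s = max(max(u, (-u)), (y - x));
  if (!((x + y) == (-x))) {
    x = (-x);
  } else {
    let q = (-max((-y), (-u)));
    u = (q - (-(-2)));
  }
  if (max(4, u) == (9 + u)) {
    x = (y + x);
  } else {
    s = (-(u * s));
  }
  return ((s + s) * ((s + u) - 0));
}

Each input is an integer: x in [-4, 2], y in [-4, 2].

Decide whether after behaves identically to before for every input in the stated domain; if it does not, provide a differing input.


Whatever the rewrite altered, no input in the stated domain can expose a difference.
Tracing x=-3, y=-3: before: t=-5, then s=5, then (!((x + y) == (-x))) is true, then x=3, then (max(4, t) == (9 + t)) is true, then x=0, then returns 0 | after: u=-5, then s=5, then (!((x + y) == (-x))) is true, then x=3, then (max(4, u) == (9 + u)) is true, then x=0, then returns 0 — matching result 0.
Across all 49 domain points the two functions coincide.
verdict: equivalent


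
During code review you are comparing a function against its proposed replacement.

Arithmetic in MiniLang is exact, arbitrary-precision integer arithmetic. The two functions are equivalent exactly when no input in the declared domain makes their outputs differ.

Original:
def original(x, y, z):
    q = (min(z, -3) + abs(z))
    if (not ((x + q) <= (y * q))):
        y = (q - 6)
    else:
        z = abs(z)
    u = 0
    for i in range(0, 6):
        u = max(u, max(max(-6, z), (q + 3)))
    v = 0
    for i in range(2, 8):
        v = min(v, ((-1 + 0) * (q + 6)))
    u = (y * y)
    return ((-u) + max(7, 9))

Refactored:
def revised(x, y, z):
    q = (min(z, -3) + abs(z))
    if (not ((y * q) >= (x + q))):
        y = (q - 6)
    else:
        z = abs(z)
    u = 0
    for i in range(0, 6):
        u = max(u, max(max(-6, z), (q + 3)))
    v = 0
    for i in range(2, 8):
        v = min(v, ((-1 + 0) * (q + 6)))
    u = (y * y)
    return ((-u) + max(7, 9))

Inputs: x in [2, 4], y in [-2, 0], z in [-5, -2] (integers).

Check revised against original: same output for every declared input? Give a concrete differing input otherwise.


The two are interchangeable: comparison usage differs, and every declared input agrees.
Tracing x=2, y=-1, z=-2: original: q := -1 | (not ((x + q) <= (y * q))): false | z := 2 | u := 0 | iter i=0: | u := 2 | iter i=1: | u := 2 | iter i=2: | u := 2 | iter i=3: | u := 2 | iter i=4: | u := 2 | iter i=5: | u := 2 | v := 0 | iter i=2: | v := -5 | iter i=3: | v := -5 | iter i=4: | v := -5 | iter i=5: | v := -5 | iter i=6: | v := -5 | iter i=7: | v := -5 | u := 1 | result 8 | revised: q := -1 | (not ((y * q) >= (x + q))): false | z := 2 | u := 0 | iter i=0: | u := 2 | iter i=1: | u := 2 | iter i=2: | u := 2 | iter i=3: | u := 2 | iter i=4: | u := 2 | iter i=5: | u := 2 | v := 0 | iter i=2: | v := -5 | iter i=3: | v := -5 | iter i=4: | v := -5 | iter i=5: | v := -5 | iter i=6: | v := -5 | iter i=7: | v := -5 | u := 1 | result 8 — matching result 8.
An exhaustive pass over the 36 declared inputs shows identical outputs.
verdict: equivalent


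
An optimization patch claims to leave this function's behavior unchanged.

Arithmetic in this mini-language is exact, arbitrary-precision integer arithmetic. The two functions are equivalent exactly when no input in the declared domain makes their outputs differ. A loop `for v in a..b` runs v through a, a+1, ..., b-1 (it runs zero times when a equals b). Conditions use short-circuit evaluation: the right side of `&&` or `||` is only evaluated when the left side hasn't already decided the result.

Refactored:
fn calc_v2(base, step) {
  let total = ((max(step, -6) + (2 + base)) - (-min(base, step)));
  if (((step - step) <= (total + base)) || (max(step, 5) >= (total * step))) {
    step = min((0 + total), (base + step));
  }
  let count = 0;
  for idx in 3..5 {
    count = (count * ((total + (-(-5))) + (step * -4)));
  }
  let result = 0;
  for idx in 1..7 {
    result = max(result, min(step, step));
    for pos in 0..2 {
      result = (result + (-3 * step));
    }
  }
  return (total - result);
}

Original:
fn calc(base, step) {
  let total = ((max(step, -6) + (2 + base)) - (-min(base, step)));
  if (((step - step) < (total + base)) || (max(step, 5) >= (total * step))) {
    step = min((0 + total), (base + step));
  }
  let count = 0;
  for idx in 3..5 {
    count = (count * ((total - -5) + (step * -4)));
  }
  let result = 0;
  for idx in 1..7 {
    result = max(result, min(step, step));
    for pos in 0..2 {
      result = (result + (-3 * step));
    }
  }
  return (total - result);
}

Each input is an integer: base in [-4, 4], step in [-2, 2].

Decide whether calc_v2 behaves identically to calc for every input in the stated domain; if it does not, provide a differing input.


The suspicious edit (`((step - step) < (total + base))` became `((step - step) <= (total + base))`) never changes the result for any input inside the declared domain; all 45 inputs agree.
verdict: equivalent


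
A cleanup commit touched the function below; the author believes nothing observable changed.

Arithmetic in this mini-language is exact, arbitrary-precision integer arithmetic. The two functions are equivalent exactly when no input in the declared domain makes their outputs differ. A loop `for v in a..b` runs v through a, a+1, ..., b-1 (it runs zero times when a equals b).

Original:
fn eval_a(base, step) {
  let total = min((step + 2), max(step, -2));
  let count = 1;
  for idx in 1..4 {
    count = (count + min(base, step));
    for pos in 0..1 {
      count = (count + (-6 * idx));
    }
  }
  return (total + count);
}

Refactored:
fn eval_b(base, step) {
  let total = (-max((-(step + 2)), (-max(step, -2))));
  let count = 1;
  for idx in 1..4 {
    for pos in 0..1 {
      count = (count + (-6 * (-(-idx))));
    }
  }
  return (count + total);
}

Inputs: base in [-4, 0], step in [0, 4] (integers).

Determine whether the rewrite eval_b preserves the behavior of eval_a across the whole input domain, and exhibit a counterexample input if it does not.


The rewrite breaks on base=-4, step=0, where the results are -47 and -35.
eval_a: total becomes 0; next count becomes 1; next at idx=1:; next count becomes -3; next at pos=0:; next count becomes -9; next at idx=2:; next count becomes -13; next at pos=0:; next count becomes -25; next at idx=3:; next count becomes -29; next at pos=0:; next count becomes -47; next final value -47
eval_b: total becomes 0; next count becomes 1; next at idx=1:; next at pos=0:; next count becomes -5; next at idx=2:; next at pos=0:; next count becomes -17; next at idx=3:; next at pos=0:; next count becomes -35; next final value -35
verdict: not equivalent; witness: base=-4, step=0


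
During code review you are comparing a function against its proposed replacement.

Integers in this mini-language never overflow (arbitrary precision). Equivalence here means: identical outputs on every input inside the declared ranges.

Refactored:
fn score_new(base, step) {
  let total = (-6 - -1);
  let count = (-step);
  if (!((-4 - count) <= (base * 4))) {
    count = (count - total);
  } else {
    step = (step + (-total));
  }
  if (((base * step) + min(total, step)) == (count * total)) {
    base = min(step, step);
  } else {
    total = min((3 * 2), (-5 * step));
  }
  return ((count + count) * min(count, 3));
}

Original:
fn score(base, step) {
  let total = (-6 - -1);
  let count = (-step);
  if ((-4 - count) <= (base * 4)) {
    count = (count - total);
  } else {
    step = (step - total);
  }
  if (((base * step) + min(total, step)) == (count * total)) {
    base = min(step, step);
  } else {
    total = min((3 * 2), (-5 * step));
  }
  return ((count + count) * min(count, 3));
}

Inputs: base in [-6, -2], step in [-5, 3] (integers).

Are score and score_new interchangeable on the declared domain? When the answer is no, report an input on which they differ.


These are not equivalent — on base=-6, step=-5 the outputs split (30 vs 60).
score: total=-5, then count=5, then ((-4 - count) <= (base * 4)) is false, then step=0, then (((base * step) + min(total, step)) == (count * total)) is false, then total=0, then returns 30
score_new: total=-5, then count=5, then (!((-4 - count) <= (base * 4))) is true, then count=10, then (((base * step) + min(total, step)) == (count * total)) is false, then total=6, then returns 60
verdict: not equivalent; witness: base=-6, step=-5


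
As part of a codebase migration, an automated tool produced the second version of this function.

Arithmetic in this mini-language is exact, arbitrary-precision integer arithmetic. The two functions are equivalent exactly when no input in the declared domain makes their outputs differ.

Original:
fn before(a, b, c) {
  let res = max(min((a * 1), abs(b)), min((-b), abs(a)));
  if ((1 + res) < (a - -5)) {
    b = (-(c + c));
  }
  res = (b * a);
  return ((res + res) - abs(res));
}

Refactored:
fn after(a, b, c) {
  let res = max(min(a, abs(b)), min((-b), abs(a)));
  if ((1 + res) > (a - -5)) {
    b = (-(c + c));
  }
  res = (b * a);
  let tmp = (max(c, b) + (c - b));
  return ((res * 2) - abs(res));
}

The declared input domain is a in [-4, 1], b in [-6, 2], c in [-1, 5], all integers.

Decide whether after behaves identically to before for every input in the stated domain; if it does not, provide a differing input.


Consider the input a=-4, b=-6, c=-1.
before: res becomes 4; next ((1 + res) < (a - -5)) evaluates to false; next res becomes 24; next final value 24
after: res becomes 4; next ((1 + res) > (a - -5)) evaluates to true; next b becomes 2; next res becomes -8; next tmp becomes -1; next final value -24
24 and -24 differ, so these are not the same function on this domain.
verdict: not equivalent; witness: a=-4, b=-6, c=-1


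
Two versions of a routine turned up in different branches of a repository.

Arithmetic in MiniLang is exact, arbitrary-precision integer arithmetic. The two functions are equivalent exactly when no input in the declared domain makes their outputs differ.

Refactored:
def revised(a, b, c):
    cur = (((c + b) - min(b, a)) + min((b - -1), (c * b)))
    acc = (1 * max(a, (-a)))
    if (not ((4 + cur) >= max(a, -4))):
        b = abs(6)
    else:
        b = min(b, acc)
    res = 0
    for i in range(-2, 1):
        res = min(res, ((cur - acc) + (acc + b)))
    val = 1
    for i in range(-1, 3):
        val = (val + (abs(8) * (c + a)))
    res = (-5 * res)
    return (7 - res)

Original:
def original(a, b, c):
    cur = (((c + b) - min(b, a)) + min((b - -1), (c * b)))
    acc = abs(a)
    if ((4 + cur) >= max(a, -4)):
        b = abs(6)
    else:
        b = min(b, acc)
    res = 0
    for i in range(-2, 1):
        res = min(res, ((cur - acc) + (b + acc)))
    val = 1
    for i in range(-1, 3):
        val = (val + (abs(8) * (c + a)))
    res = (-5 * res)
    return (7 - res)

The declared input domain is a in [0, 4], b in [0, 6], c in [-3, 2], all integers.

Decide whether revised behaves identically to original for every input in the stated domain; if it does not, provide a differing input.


Evaluate both at a=0, b=0, c=-3.
original: cur := -3 | acc := 0 | ((4 + cur) >= max(a, -4)): true | b := 6 | res := 0 | iter i=-2: | res := 0 | iter i=-1: | res := 0 | iter i=0: | res := 0 | val := 1 | iter i=-1: | val := -23 | iter i=0: | val := -47 | iter i=1: | val := -71 | iter i=2: | val := -95 | res := 0 | result 7
revised: cur := -3 | acc := 0 | (not ((4 + cur) >= max(a, -4))): false | b := 0 | res := 0 | iter i=-2: | res := -3 | iter i=-1: | res := -3 | iter i=0: | res := -3 | val := 1 | iter i=-1: | val := -23 | iter i=0: | val := -47 | iter i=1: | val := -71 | iter i=2: | val := -95 | res := 15 | result -8
7 against -8: the behavior changed.
verdict: not equivalent; witness: a=0, b=0, c=-3


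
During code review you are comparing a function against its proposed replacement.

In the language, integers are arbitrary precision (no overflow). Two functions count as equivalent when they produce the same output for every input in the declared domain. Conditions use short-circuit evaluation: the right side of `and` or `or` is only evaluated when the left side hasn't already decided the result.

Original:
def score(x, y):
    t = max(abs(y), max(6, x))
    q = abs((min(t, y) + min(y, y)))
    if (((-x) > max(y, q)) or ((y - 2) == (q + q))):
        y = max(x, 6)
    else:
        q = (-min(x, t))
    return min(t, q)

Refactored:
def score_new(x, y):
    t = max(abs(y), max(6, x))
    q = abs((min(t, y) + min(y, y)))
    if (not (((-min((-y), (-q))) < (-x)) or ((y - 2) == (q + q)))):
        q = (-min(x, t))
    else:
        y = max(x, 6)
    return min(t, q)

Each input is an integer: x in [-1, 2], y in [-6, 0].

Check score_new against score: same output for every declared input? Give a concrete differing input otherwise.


This is a faithful refactor — comparison usage differs; also min/max/abs usage differs; also boolean connective usage differs, but the computed results match everywhere.
Spot check at x=1, y=-3 — score: t becomes 6; next q becomes 6; next (((-x) > max(y, q)) or ((y - 2) == (q + q))) evaluates to false; next q becomes -1; next final value -1. score_new: t becomes 6; next q becomes 6; next (not (((-min((-y), (-q))) < (-x)) or ((y - 2) == (q + q)))) evaluates to true; next q becomes -1; next final value -1. Both give -1.
An exhaustive pass over the 28 declared inputs shows identical outputs.
verdict: equivalent


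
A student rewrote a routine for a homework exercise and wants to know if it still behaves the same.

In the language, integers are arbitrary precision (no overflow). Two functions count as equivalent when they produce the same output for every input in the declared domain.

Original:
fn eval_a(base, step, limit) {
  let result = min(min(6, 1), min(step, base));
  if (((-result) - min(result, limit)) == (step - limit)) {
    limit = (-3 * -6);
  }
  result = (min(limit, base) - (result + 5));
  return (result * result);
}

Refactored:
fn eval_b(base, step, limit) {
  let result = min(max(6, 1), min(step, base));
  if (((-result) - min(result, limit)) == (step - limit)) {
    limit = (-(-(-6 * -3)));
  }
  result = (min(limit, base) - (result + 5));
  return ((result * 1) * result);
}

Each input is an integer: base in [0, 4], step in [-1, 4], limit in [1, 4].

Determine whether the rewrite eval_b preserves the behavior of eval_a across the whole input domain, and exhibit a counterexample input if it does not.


On input base=2, step=2, limit=1, eval_a returns 25 while eval_b returns 36.
verdict: not equivalent; witness: base=2, step=2, limit=1


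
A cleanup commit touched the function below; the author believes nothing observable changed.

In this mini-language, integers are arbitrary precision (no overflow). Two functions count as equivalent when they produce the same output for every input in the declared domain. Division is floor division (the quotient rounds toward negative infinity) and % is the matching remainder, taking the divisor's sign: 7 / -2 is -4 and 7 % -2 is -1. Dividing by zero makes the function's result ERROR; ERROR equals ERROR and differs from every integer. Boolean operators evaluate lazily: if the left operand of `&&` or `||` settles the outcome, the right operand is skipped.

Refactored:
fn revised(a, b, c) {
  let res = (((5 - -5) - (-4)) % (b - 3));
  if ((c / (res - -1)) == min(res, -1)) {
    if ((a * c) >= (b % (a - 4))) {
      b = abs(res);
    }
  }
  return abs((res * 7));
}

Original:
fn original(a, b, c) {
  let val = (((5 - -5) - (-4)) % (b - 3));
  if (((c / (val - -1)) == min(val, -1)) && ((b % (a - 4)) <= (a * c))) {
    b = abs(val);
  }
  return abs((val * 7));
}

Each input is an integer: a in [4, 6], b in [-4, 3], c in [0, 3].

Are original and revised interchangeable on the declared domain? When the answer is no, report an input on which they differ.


Reading the diff, among the changes: boolean connective usage differs; and comparison usage differs; and branching structure differs; and statement counts differ; and local variable names differ.
Spot check at a=6, b=1, c=2 — original: val = 0; (((c / (val - -1)) == min(val, -1)) && ((b % (a - 4)) <= (a * c))) -> false; return 0. revised: res = 0; ((c / (res - -1)) == min(res, -1)) -> false; return 0. Both give 0.
Every one of the 96 inputs gives matching results.
verdict: equivalent


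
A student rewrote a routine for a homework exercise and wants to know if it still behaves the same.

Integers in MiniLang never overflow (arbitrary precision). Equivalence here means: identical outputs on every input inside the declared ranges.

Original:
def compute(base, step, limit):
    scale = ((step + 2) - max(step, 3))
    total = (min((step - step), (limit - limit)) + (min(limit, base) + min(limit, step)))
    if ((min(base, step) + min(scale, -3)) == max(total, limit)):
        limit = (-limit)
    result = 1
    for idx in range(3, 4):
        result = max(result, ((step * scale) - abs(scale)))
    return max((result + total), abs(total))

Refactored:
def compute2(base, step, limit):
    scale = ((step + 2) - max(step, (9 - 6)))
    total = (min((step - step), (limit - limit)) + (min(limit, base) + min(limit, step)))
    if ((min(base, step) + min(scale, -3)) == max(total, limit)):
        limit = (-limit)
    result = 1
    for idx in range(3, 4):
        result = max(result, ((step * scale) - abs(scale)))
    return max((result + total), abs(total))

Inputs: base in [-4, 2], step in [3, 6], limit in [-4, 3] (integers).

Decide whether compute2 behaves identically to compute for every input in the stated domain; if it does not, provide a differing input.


Differences: constant usage differs; arithmetic usage differs — yet all 224 inputs agree.
verdict: equivalent


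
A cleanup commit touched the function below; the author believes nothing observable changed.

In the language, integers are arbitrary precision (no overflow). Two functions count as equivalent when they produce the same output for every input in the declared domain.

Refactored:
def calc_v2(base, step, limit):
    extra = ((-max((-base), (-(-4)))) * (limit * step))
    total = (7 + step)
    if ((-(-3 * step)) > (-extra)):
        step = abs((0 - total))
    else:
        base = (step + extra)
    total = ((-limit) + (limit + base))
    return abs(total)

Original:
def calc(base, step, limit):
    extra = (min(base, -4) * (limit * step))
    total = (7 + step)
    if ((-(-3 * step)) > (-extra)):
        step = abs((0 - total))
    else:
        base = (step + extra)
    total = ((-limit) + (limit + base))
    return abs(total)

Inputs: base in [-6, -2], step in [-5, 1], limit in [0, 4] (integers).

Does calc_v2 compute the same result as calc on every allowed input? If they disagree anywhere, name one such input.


Comparing the listings, the differences include: min/max/abs usage differs.
One worked example (base=-2, step=-1, limit=4) — calc: extra becomes 16; next total becomes 6; next ((-(-3 * step)) > (-extra)) evaluates to true; next step becomes 6; next total becomes -2; next final value 2; calc_v2: extra becomes 16; next total becomes 6; next ((-(-3 * step)) > (-extra)) evaluates to true; next step becomes 6; next total becomes -2; next final value 2; agreement on 2.
Every one of the 175 inputs gives matching results.
verdict: equivalent
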